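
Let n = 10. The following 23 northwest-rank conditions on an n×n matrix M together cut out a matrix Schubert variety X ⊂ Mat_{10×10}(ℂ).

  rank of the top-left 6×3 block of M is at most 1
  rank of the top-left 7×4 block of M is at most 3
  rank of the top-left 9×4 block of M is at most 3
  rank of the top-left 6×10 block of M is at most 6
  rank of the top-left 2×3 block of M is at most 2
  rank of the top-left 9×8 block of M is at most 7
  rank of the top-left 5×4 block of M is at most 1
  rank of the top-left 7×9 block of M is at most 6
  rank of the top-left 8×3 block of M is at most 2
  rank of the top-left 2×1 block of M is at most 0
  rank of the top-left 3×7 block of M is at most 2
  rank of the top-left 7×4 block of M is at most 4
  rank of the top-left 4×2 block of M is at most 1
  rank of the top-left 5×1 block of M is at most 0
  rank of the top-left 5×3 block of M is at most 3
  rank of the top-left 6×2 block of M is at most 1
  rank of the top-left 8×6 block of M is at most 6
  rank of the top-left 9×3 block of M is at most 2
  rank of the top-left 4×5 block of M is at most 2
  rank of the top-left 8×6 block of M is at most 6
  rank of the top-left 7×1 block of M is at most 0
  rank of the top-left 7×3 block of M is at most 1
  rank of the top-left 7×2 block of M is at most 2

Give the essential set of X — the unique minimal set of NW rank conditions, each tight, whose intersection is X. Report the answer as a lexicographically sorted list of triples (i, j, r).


Computing R[i][j] = min implied NW-rank bound (n=10, 23 conditions):

  0 | 1 | 1 | 1 | 1 | 1 | 1 | 1 | 1 | 1
  0 | 1 | 1 | 1 | 2 | 2 | 2 | 2 | 2 | 2
  0 | 1 | 1 | 1 | 2 | 2 | 2 | 3 | 3 | 3
  0 | 1 | 1 | 1 | 2 | 3 | 3 | 4 | 4 | 4
  0 | 1 | 1 | 1 | 2 | 3 | 4 | 5 | 5 | 5
  0 | 1 | 1 | 2 | 3 | 4 | 5 | 6 | 6 | 6
  0 | 1 | 1 | 2 | 3 | 4 | 5 | 6 | 6 | 7
  1 | 2 | 2 | 3 | 4 | 5 | 6 | 7 | 7 | 8
  1 | 2 | 2 | 3 | 4 | 5 | 6 | 7 | 8 | 9
  1 | 2 | 3 | 4 | 5 | 6 | 7 | 8 | 9 | 10

giving w = (2, 5, 8, 6, 7, 4, 10, 1, 9, 3) via Δ²R.

Rothe diagram D(w) (21 cells), 6 SE-corners (essential conditions):

[(3, 7, 2), (5, 4, 1), (7, 1, 0), (7, 3, 1), (7, 9, 6), (9, 3, 2)]


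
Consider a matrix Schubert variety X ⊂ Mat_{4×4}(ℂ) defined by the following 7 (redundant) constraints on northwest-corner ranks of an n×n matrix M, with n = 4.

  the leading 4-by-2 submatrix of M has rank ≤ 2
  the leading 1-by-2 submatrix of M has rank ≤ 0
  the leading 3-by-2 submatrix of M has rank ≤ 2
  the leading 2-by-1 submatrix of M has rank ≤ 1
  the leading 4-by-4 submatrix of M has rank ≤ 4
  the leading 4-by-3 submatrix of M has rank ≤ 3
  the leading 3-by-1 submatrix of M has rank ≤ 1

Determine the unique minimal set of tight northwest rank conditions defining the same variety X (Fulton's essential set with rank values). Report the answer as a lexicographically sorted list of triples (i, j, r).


Computing R[i][j] = min implied NW-rank bound (n=4, 7 conditions):

  row 1: 0 | 0 | 1 | 1
  row 2: 1 | 1 | 2 | 2
  row 3: 1 | 2 | 3 | 3
  row 4: 1 | 2 | 3 | 4

reading off 1-entries of Δ²R: w = (3, 1, 2, 4).

Fulton essential set (1 of the 2 Rothe cells):

[(1, 2, 0)]


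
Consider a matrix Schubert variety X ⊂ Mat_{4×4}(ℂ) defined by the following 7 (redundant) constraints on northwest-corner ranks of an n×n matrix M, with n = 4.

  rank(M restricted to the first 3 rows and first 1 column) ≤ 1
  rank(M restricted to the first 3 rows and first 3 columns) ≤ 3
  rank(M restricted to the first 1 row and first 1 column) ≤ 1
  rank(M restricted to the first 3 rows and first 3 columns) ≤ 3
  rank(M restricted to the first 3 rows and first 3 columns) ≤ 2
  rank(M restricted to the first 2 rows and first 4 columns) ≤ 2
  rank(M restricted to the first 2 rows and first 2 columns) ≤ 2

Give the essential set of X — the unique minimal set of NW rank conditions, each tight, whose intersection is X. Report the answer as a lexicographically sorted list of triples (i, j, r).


Propagating the 7 rank bounds to every northwest block:

  i=1: 1, 1, 1, 1
  i=2: 1, 2, 2, 2
  i=3: 1, 2, 2, 3
  i=4: 1, 2, 3, 4

second differences of R give the permutation w = (1, 2, 4, 3).

Rothe diagram D(w) (1 cell), 1 SE-corner (essential condition):

[(3, 3, 2)]


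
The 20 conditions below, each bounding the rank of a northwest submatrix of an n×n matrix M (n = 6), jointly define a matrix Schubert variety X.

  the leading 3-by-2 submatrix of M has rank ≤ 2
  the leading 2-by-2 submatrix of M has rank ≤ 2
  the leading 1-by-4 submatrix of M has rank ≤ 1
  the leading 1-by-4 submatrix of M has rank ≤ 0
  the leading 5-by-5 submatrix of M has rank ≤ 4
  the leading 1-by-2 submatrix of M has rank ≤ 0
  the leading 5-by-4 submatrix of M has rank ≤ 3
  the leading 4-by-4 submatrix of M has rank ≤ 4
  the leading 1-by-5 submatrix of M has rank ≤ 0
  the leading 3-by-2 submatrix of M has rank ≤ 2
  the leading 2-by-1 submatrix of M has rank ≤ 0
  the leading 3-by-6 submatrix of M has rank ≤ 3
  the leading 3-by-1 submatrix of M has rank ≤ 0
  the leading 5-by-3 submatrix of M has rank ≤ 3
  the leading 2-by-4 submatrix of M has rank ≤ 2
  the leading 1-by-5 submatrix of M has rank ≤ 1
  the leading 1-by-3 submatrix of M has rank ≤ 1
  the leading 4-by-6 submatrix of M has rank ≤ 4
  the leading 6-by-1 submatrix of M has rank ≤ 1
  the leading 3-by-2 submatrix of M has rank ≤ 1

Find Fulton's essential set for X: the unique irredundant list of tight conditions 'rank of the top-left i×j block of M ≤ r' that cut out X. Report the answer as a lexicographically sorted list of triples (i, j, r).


Reconstructing r_w from the 20 given conditions:

  0, 0, 0, 0, 0, 1
  0, 1, 1, 1, 1, 2
  0, 1, 2, 2, 2, 3
  1, 2, 3, 3, 3, 4
  1, 2, 3, 3, 4, 5
  1, 2, 3, 4, 5, 6

the unique w with this rank table is (6, 2, 3, 1, 5, 4).

|D(w)|=8, |Ess(w)|=3:

[(1, 5, 0), (3, 1, 0), (5, 4, 3)]


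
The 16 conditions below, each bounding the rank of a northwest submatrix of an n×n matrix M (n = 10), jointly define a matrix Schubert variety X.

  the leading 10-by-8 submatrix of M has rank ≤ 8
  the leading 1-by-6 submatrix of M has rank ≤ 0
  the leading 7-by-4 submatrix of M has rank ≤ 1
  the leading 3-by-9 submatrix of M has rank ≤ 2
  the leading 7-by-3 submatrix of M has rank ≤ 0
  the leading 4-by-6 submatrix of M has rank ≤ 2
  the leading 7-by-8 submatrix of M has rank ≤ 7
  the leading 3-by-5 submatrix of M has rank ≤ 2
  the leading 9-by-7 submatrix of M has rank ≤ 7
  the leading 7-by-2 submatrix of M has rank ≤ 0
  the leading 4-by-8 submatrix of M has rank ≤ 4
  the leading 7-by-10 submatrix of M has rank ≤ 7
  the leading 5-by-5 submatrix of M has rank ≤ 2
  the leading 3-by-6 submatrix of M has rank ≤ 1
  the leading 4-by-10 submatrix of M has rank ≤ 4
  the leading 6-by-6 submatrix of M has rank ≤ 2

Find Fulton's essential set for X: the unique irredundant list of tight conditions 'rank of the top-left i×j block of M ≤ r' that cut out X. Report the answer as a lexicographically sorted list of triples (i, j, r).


Reconstructing r_w from the 16 given conditions:

  row 1: 0 0 0 0 0 0 1 1 1 1
  row 2: 0 0 0 1 1 1 2 2 2 2
  row 3: 0 0 0 1 1 1 2 2 2 3
  row 4: 0 0 0 1 2 2 3 3 3 4
  row 5: 0 0 0 1 2 2 3 4 4 5
  row 6: 0 0 0 1 2 2 3 4 5 6
  row 7: 0 0 0 1 2 3 4 5 6 7
  row 8: 1 1 1 2 3 4 5 6 7 8
  row 9: 1 2 2 3 4 5 6 7 8 9
  row 10: 1 2 3 4 5 6 7 8 9 10

reading off 1-entries of Δ²R: w = (7, 4, 10, 5, 8, 9, 6, 1, 2, 3).

5 SE-corners of the 30-cell Rothe diagram give Ess(w):

[(1, 6, 0), (3, 6, 1), (3, 9, 2), (6, 6, 2), (7, 3, 0)]


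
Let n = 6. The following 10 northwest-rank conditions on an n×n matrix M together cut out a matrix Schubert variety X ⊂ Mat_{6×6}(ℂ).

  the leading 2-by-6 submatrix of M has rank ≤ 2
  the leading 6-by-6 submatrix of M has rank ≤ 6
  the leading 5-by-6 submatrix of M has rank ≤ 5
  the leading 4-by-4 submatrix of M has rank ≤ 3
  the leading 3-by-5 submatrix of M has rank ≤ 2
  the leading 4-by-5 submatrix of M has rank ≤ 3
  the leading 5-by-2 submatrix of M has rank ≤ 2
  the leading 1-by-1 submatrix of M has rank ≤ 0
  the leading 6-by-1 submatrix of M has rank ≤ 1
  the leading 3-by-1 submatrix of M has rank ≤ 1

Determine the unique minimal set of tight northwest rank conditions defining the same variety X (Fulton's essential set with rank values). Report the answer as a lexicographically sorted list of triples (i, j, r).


Propagating the 10 rank bounds to every northwest block:

  0  1  1  1  1  1
  1  2  2  2  2  2
  1  2  2  2  2  3
  1  2  3  3  3  4
  1  2  3  4  4  5
  1  2  3  4  5  6

so w = (2, 1, 6, 3, 4, 5).

ℓ(w)=4; the 2 essential cells (i,j,r):

[(1, 1, 0), (3, 5, 2)]


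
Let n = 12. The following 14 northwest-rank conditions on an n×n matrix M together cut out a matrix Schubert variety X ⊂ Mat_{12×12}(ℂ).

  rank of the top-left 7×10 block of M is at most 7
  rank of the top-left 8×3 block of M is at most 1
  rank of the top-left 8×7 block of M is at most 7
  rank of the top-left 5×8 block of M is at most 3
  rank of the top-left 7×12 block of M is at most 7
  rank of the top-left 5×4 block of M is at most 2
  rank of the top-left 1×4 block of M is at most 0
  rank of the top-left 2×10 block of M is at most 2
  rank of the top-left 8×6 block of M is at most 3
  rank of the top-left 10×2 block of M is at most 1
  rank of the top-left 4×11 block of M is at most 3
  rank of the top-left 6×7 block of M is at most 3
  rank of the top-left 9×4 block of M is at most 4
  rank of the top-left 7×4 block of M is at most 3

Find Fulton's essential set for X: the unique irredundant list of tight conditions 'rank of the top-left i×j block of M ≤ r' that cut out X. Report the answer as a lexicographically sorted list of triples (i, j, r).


Reconstructing r_w from the 14 given conditions:

  0  0  0  0  1  1  1  1  1  1  1  1
  1  1  1  1  2  2  2  2  2  2  2  2
  1  1  1  2  3  3  3  3  3  3  3  3
  1  1  1  2  3  3  3  3  3  3  3  4
  1  1  1  2  3  3  3  3  4  4  4  5
  1  1  1  2  3  3  3  4  5  5  5  6
  1  1  1  2  3  3  4  5  6  6  6  7
  1  1  1  2  3  3  4  5  6  7  7  8
  1  1  2  3  4  4  5  6  7  8  8  9
  1  1  2  3  4  5  6  7  8  9  9  10
  1  2  3  4  5  6  7  8  9  10  10  11
  1  2  3  4  5  6  7  8  9  10  11  12

second differences of R give the permutation w = (5, 1, 4, 12, 9, 8, 7, 10, 3, 6, 2, 11).

|D(w)|=31, |Ess(w)|=7:

[(1, 4, 0), (4, 11, 3), (5, 8, 3), (6, 7, 3), (8, 3, 1), (8, 6, 3), (10, 2, 1)]


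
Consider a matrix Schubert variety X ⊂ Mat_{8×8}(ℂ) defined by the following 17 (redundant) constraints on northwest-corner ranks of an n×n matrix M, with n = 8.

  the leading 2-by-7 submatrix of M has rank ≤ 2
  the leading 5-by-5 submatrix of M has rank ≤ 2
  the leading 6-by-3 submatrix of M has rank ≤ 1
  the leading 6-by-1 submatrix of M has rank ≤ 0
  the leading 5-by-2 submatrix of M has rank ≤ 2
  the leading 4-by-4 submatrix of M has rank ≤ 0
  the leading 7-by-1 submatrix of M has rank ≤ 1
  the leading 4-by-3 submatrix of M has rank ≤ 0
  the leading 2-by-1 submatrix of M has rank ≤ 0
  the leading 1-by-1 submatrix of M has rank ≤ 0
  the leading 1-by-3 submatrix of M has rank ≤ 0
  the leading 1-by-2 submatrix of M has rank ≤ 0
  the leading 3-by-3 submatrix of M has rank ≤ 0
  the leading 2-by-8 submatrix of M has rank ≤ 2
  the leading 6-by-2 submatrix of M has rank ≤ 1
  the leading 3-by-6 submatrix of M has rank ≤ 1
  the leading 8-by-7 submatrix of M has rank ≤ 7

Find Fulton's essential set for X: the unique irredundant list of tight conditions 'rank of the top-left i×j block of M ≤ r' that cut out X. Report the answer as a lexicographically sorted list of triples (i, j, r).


Computing R[i][j] = min implied NW-rank bound (n=8, 17 conditions):

  R[1]: 0 | 0 | 0 | 0 | 1 | 1 | 1 | 1
  R[2]: 0 | 0 | 0 | 0 | 1 | 1 | 2 | 2
  R[3]: 0 | 0 | 0 | 0 | 1 | 1 | 2 | 3
  R[4]: 0 | 0 | 0 | 0 | 1 | 2 | 3 | 4
  R[5]: 0 | 1 | 1 | 1 | 2 | 3 | 4 | 5
  R[6]: 0 | 1 | 1 | 2 | 3 | 4 | 5 | 6
  R[7]: 1 | 2 | 2 | 3 | 4 | 5 | 6 | 7
  R[8]: 1 | 2 | 3 | 4 | 5 | 6 | 7 | 8

giving w = (5, 7, 8, 6, 2, 4, 1, 3) via Δ²R.

|D(w)|=21, |Ess(w)|=4:

[(3, 6, 1), (4, 4, 0), (6, 1, 0), (6, 3, 1)]


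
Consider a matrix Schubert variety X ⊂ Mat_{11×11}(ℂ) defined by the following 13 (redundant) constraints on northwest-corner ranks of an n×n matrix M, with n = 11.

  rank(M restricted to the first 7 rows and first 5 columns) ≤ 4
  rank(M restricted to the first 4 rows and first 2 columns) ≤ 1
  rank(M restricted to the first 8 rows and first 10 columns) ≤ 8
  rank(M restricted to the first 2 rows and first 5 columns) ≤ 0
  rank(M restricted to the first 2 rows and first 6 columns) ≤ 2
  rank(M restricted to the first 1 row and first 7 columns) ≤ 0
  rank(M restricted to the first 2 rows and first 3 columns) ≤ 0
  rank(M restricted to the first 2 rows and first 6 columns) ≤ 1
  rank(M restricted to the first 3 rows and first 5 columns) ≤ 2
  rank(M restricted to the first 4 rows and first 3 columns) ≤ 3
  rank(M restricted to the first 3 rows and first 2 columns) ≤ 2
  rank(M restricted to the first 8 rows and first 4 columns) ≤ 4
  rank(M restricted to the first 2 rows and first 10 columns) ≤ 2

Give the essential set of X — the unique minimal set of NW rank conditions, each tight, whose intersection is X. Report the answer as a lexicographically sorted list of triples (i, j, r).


Reconstructing r_w from the 13 given conditions:

  row 1: 0, 0, 0, 0, 0, 0, 0, 1, 1, 1, 1
  row 2: 0, 0, 0, 0, 0, 1, 1, 2, 2, 2, 2
  row 3: 1, 1, 1, 1, 1, 2, 2, 3, 3, 3, 3
  row 4: 1, 1, 2, 2, 2, 3, 3, 4, 4, 4, 4
  row 5: 1, 2, 3, 3, 3, 4, 4, 5, 5, 5, 5
  row 6: 1, 2, 3, 4, 4, 5, 5, 6, 6, 6, 6
  row 7: 1, 2, 3, 4, 4, 5, 6, 7, 7, 7, 7
  row 8: 1, 2, 3, 4, 5, 6, 7, 8, 8, 8, 8
  row 9: 1, 2, 3, 4, 5, 6, 7, 8, 9, 9, 9
  row 10: 1, 2, 3, 4, 5, 6, 7, 8, 9, 10, 10
  row 11: 1, 2, 3, 4, 5, 6, 7, 8, 9, 10, 11

reading off 1-entries of Δ²R: w = (8, 6, 1, 3, 2, 4, 7, 5, 9, 10, 11).

ℓ(w)=14; the 4 essential cells (i,j,r):

[(1, 7, 0), (2, 5, 0), (4, 2, 1), (7, 5, 4)]


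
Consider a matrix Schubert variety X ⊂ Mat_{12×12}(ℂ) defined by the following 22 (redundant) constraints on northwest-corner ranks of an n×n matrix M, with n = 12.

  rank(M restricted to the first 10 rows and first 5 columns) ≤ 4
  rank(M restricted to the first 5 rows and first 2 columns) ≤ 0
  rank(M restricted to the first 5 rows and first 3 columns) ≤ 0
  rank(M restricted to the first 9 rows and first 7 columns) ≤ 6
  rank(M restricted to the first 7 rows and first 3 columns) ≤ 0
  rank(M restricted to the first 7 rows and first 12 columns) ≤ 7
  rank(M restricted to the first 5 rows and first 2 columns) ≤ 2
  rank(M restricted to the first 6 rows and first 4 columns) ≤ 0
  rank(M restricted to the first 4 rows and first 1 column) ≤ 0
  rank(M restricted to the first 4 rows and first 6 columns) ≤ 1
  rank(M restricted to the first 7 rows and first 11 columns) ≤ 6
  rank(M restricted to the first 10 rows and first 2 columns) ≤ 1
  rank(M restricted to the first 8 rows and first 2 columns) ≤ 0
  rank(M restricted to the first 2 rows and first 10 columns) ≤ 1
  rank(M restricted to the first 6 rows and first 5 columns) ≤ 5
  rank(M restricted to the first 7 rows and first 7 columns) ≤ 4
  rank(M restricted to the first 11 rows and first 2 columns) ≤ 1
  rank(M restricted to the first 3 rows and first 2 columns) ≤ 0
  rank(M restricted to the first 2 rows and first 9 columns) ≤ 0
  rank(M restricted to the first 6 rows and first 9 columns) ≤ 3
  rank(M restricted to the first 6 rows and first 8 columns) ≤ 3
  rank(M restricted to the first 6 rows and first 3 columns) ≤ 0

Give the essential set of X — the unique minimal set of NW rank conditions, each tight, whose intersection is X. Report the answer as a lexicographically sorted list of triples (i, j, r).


Reconstructing r_w from the 22 given conditions:

  R[1]: 0, 0, 0, 0, 0, 0, 0, 0, 0, 1, 1, 1
  R[2]: 0, 0, 0, 0, 0, 0, 0, 0, 0, 1, 2, 2
  R[3]: 0, 0, 0, 0, 1, 1, 1, 1, 1, 2, 3, 3
  R[4]: 0, 0, 0, 0, 1, 1, 2, 2, 2, 3, 4, 4
  R[5]: 0, 0, 0, 0, 1, 2, 3, 3, 3, 4, 5, 5
  R[6]: 0, 0, 0, 0, 1, 2, 3, 3, 3, 4, 5, 6
  R[7]: 0, 0, 0, 1, 2, 3, 4, 4, 4, 5, 6, 7
  R[8]: 0, 0, 1, 2, 3, 4, 5, 5, 5, 6, 7, 8
  R[9]: 1, 1, 2, 3, 4, 5, 6, 6, 6, 7, 8, 9
  R[10]: 1, 1, 2, 3, 4, 5, 6, 7, 7, 8, 9, 10
  R[11]: 1, 1, 2, 3, 4, 5, 6, 7, 8, 9, 10, 11
  R[12]: 1, 2, 3, 4, 5, 6, 7, 8, 9, 10, 11, 12

so w = (10, 11, 5, 7, 6, 12, 4, 3, 1, 8, 9, 2).

7 SE-corners of the 44-cell Rothe diagram give Ess(w):

[(2, 9, 0), (4, 6, 1), (6, 4, 0), (6, 9, 3), (7, 3, 0), (8, 2, 0), (11, 2, 1)]


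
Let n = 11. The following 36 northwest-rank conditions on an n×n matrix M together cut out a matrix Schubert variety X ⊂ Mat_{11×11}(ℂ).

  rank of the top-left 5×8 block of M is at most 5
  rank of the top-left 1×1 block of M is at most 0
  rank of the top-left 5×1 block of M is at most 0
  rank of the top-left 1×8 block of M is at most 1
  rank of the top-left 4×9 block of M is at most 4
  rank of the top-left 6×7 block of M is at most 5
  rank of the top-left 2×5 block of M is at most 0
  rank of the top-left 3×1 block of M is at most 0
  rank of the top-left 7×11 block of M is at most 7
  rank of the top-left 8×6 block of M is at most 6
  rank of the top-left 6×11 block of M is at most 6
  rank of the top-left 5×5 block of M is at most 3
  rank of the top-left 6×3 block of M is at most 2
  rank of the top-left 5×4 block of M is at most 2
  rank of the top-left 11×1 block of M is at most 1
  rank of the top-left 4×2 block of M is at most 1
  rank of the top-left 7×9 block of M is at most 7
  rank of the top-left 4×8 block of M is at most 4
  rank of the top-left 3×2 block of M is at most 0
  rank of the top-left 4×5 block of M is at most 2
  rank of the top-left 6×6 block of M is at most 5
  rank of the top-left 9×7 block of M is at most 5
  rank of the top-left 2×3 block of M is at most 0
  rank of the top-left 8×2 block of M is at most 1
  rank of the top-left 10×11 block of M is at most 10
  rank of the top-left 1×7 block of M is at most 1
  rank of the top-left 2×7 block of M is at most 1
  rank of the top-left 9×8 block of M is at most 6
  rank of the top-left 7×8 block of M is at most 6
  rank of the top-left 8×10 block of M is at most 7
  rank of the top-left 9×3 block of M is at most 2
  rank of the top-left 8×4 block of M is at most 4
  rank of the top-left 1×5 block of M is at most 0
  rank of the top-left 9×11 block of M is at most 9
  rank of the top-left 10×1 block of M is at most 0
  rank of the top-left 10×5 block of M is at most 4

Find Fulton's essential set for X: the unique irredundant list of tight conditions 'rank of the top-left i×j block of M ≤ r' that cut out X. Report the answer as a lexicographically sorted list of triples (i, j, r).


The tightest implied rank at each (i,j), from the 36 conditions:

  R[1]: 0 | 0 | 0 | 0 | 0 | 1 | 1 | 1 | 1 | 1 | 1
  R[2]: 0 | 0 | 0 | 0 | 0 | 1 | 1 | 2 | 2 | 2 | 2
  R[3]: 0 | 0 | 1 | 1 | 1 | 2 | 2 | 3 | 3 | 3 | 3
  R[4]: 0 | 1 | 2 | 2 | 2 | 3 | 3 | 4 | 4 | 4 | 4
  R[5]: 0 | 1 | 2 | 2 | 3 | 4 | 4 | 5 | 5 | 5 | 5
  R[6]: 0 | 1 | 2 | 3 | 4 | 5 | 5 | 6 | 6 | 6 | 6
  R[7]: 0 | 1 | 2 | 3 | 4 | 5 | 5 | 6 | 7 | 7 | 7
  R[8]: 0 | 1 | 2 | 3 | 4 | 5 | 5 | 6 | 7 | 7 | 8
  R[9]: 0 | 1 | 2 | 3 | 4 | 5 | 5 | 6 | 7 | 8 | 9
  R[10]: 0 | 1 | 2 | 3 | 4 | 5 | 6 | 7 | 8 | 9 | 10
  R[11]: 1 | 2 | 3 | 4 | 5 | 6 | 7 | 8 | 9 | 10 | 11

second differences of R give the permutation w = (6, 8, 3, 2, 5, 4, 9, 11, 10, 7, 1).

7 SE-corners of the 25-cell Rothe diagram give Ess(w):

[(2, 5, 0), (2, 7, 1), (3, 2, 0), (5, 4, 2), (8, 10, 7), (9, 7, 5), (10, 1, 0)]


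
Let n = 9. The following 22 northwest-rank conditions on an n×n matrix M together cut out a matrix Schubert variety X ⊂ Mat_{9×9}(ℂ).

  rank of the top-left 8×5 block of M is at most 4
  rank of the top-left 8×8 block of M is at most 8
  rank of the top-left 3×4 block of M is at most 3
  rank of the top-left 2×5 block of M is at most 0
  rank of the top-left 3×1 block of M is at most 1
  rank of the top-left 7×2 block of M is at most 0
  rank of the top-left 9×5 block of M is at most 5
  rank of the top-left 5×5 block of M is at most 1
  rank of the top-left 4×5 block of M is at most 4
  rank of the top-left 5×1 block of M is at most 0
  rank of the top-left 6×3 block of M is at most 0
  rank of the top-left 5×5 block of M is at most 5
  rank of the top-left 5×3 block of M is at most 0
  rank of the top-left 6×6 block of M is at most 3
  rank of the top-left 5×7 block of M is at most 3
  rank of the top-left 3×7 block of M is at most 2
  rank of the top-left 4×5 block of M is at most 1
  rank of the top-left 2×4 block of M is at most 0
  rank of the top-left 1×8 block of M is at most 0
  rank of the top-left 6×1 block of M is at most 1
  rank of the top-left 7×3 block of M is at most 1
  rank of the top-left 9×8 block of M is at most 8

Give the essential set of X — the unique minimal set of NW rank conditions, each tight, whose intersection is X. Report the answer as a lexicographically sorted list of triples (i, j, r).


Rank table r_w(9×9) implied by the 22 constraints:

  i=1: 0 | 0 | 0 | 0 | 0 | 0 | 0 | 0 | 1
  i=2: 0 | 0 | 0 | 0 | 0 | 1 | 1 | 1 | 2
  i=3: 0 | 0 | 0 | 1 | 1 | 2 | 2 | 2 | 3
  i=4: 0 | 0 | 0 | 1 | 1 | 2 | 3 | 3 | 4
  i=5: 0 | 0 | 0 | 1 | 1 | 2 | 3 | 4 | 5
  i=6: 0 | 0 | 0 | 1 | 2 | 3 | 4 | 5 | 6
  i=7: 0 | 0 | 1 | 2 | 3 | 4 | 5 | 6 | 7
  i=8: 1 | 1 | 2 | 3 | 4 | 5 | 6 | 7 | 8
  i=9: 1 | 2 | 3 | 4 | 5 | 6 | 7 | 8 | 9

second differences of R give the permutation w = (9, 6, 4, 7, 8, 5, 3, 1, 2).

D(w) has 29 cells with 5 SE-corners; essential set:

[(1, 8, 0), (2, 5, 0), (5, 5, 1), (6, 3, 0), (7, 2, 0)]


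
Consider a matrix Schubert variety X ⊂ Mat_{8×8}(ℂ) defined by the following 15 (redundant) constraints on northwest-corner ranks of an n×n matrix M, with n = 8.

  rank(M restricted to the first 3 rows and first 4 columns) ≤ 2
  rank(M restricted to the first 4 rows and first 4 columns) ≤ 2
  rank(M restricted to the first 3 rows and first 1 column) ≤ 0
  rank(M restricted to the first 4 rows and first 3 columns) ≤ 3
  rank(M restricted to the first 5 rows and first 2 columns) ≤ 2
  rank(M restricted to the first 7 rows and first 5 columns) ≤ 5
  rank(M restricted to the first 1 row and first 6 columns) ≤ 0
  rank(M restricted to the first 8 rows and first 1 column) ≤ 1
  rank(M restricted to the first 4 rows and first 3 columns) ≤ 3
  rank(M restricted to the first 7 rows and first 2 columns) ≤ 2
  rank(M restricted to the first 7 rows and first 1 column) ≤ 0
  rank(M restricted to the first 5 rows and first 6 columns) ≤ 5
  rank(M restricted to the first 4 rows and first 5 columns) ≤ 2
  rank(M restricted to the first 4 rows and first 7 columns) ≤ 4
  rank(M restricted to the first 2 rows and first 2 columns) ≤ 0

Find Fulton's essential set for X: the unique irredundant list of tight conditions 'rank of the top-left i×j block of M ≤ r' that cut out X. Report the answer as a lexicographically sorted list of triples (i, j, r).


Propagating the 15 rank bounds to every northwest block:

  0  0  0  0  0  0  1  1
  0  0  1  1  1  1  2  2
  0  1  2  2  2  2  3  3
  0  1  2  2  2  3  4  4
  0  1  2  3  3  4  5  5
  0  1  2  3  4  5  6  6
  0  1  2  3  4  5  6  7
  1  2  3  4  5  6  7  8

reading off 1-entries of Δ²R: w = (7, 3, 2, 6, 4, 5, 8, 1).

|D(w)|=15, |Ess(w)|=4:

[(1, 6, 0), (2, 2, 0), (4, 5, 2), (7, 1, 0)]


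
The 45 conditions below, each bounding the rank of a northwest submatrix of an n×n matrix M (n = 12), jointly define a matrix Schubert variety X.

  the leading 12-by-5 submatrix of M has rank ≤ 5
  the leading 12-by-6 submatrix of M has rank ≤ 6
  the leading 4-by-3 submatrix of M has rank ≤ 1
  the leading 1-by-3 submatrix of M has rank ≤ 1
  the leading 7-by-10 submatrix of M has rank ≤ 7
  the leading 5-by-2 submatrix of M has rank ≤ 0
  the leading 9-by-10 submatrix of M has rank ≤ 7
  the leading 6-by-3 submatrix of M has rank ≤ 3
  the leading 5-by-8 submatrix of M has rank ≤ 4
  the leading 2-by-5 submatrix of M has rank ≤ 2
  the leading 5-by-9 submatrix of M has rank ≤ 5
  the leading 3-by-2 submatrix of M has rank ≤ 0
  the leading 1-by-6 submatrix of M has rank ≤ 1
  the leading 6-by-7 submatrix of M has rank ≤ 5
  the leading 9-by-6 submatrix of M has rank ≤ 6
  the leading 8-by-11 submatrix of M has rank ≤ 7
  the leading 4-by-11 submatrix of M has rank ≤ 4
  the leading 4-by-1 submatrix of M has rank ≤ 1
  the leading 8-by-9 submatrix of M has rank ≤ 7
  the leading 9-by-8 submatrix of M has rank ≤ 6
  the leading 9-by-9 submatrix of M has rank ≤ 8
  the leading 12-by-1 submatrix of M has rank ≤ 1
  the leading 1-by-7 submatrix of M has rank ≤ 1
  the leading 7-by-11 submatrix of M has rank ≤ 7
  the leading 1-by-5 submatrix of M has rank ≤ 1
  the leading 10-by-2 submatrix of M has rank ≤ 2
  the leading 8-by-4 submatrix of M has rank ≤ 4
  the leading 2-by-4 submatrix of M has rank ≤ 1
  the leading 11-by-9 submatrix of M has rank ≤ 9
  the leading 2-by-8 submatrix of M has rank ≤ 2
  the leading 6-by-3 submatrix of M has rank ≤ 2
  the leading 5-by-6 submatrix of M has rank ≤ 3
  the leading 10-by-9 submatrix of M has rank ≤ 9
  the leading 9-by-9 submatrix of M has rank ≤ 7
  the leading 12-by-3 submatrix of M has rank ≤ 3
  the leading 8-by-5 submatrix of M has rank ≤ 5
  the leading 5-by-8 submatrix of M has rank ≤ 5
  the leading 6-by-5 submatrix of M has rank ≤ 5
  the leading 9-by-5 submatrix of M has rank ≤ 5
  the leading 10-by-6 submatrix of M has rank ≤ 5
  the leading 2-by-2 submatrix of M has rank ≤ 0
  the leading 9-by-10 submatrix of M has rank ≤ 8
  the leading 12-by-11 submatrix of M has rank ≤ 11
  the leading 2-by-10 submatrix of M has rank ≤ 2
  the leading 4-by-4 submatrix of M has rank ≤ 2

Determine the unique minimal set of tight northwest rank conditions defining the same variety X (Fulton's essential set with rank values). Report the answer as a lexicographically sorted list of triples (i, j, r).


Rank table r_w(12×12) implied by the 45 constraints:

  i=1: 0 0 1 1 1 1 1 1 1 1 1 1
  i=2: 0 0 1 1 2 2 2 2 2 2 2 2
  i=3: 0 0 1 2 3 3 3 3 3 3 3 3
  i=4: 0 0 1 2 3 3 4 4 4 4 4 4
  i=5: 0 0 1 2 3 3 4 4 5 5 5 5
  i=6: 1 1 2 3 4 4 5 5 6 6 6 6
  i=7: 1 2 3 4 5 5 6 6 7 7 7 7
  i=8: 1 2 3 4 5 5 6 6 7 7 7 8
  i=9: 1 2 3 4 5 5 6 6 7 7 8 9
  i=10: 1 2 3 4 5 5 6 7 8 8 9 10
  i=11: 1 2 3 4 5 6 7 8 9 9 10 11
  i=12: 1 2 3 4 5 6 7 8 9 10 11 12

second differences of R give the permutation w = (3, 5, 4, 7, 9, 1, 2, 12, 11, 8, 6, 10).

Fulton essential set (8 of the 22 Rothe cells):

[(2, 4, 1), (5, 2, 0), (5, 6, 3), (5, 8, 4), (8, 11, 7), (9, 8, 6), (9, 10, 7), (10, 6, 5)]


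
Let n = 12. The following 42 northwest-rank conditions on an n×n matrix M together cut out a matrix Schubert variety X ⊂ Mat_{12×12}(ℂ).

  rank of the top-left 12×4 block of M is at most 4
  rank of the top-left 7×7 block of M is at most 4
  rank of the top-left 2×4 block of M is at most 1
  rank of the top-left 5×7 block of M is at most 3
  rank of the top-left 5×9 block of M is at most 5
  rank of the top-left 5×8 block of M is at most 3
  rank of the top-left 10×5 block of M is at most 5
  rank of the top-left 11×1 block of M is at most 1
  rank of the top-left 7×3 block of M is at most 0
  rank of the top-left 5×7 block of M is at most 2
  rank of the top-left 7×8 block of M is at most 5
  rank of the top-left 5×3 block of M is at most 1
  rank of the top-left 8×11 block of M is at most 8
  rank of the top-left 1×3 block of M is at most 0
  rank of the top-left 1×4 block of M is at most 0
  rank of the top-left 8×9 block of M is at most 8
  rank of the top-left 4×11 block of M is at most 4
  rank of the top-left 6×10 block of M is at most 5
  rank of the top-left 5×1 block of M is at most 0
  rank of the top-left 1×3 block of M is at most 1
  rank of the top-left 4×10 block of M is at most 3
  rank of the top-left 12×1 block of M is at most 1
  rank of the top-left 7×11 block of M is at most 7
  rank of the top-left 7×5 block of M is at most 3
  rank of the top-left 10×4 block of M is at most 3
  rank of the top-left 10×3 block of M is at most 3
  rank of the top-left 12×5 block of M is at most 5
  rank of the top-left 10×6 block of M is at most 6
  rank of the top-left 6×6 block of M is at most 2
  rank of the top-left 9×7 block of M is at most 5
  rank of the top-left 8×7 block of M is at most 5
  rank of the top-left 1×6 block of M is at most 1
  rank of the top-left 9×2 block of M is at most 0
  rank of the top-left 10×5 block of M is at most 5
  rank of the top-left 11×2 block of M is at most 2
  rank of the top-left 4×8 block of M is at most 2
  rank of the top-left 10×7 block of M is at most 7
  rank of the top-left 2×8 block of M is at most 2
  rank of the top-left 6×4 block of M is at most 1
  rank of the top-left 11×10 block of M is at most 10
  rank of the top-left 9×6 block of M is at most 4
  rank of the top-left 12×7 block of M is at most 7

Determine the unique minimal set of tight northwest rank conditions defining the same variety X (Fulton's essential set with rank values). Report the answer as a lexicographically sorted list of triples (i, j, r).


Reconstructing r_w from the 42 given conditions:

  row 1: 0  0  0  0  1  1  1  1  1  1  1  1
  row 2: 0  0  0  1  2  2  2  2  2  2  2  2
  row 3: 0  0  0  1  2  2  2  2  3  3  3  3
  row 4: 0  0  0  1  2  2  2  2  3  3  4  4
  row 5: 0  0  0  1  2  2  2  3  4  4  5  5
  row 6: 0  0  0  1  2  2  3  4  5  5  6  6
  row 7: 0  0  0  1  2  3  4  5  6  6  7  7
  row 8: 0  0  1  2  3  4  5  6  7  7  8  8
  row 9: 0  0  1  2  3  4  5  6  7  8  9  9
  row 10: 1  1  2  3  4  5  6  7  8  9  10  10
  row 11: 1  2  3  4  5  6  7  8  9  10  11  11
  row 12: 1  2  3  4  5  6  7  8  9  10  11  12

second differences of R give the permutation w = (5, 4, 9, 11, 8, 7, 6, 3, 10, 1, 2, 12).

7 SE-corners of the 36-cell Rothe diagram give Ess(w):

[(1, 4, 0), (4, 8, 2), (4, 10, 3), (5, 7, 2), (6, 6, 2), (7, 3, 0), (9, 2, 0)]


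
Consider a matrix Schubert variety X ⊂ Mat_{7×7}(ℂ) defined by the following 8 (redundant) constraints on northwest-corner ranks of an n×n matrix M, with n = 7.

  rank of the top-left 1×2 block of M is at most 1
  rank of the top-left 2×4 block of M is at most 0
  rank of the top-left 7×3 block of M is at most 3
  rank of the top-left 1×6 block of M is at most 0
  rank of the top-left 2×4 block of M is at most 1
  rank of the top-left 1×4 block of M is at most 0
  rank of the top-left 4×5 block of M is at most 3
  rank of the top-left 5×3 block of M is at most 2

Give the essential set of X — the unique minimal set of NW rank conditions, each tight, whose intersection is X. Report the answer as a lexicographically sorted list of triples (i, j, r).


Reconstructing r_w from the 8 given conditions:

  R[1]: 0, 0, 0, 0, 0, 0, 1
  R[2]: 0, 0, 0, 0, 1, 1, 2
  R[3]: 1, 1, 1, 1, 2, 2, 3
  R[4]: 1, 2, 2, 2, 3, 3, 4
  R[5]: 1, 2, 2, 3, 4, 4, 5
  R[6]: 1, 2, 3, 4, 5, 5, 6
  R[7]: 1, 2, 3, 4, 5, 6, 7

giving w = (7, 5, 1, 2, 4, 3, 6) via Δ²R.

ℓ(w)=11; the 3 essential cells (i,j,r):

[(1, 6, 0), (2, 4, 0), (5, 3, 2)]


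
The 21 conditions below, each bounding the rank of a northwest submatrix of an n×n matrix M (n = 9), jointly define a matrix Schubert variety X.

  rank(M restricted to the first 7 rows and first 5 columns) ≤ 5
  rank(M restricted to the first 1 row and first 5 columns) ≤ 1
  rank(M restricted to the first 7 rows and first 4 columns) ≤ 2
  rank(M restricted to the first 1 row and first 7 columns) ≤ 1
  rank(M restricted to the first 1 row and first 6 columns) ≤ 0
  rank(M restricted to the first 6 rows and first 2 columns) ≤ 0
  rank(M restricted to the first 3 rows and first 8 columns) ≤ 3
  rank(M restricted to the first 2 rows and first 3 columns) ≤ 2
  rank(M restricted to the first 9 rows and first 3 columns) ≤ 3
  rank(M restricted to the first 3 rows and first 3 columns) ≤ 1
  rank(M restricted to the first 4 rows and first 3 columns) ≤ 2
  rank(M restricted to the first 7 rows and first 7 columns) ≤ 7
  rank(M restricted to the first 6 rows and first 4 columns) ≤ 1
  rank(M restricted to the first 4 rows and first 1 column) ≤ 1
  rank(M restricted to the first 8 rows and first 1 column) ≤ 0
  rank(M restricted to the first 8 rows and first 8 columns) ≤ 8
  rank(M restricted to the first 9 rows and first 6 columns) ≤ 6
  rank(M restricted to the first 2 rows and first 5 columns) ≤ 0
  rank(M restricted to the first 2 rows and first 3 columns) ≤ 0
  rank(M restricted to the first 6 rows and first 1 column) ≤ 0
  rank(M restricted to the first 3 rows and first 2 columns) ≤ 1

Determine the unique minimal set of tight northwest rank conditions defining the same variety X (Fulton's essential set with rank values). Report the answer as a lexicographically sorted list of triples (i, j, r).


Rank table r_w(9×9) implied by the 21 constraints:

  R[1]: 0, 0, 0, 0, 0, 0, 1, 1, 1
  R[2]: 0, 0, 0, 0, 0, 1, 2, 2, 2
  R[3]: 0, 0, 1, 1, 1, 2, 3, 3, 3
  R[4]: 0, 0, 1, 1, 2, 3, 4, 4, 4
  R[5]: 0, 0, 1, 1, 2, 3, 4, 5, 5
  R[6]: 0, 0, 1, 1, 2, 3, 4, 5, 6
  R[7]: 0, 1, 2, 2, 3, 4, 5, 6, 7
  R[8]: 0, 1, 2, 3, 4, 5, 6, 7, 8
  R[9]: 1, 2, 3, 4, 5, 6, 7, 8, 9

so w = (7, 6, 3, 5, 8, 9, 2, 4, 1).

|D(w)|=24, |Ess(w)|=5:

[(1, 6, 0), (2, 5, 0), (6, 2, 0), (6, 4, 1), (8, 1, 0)]


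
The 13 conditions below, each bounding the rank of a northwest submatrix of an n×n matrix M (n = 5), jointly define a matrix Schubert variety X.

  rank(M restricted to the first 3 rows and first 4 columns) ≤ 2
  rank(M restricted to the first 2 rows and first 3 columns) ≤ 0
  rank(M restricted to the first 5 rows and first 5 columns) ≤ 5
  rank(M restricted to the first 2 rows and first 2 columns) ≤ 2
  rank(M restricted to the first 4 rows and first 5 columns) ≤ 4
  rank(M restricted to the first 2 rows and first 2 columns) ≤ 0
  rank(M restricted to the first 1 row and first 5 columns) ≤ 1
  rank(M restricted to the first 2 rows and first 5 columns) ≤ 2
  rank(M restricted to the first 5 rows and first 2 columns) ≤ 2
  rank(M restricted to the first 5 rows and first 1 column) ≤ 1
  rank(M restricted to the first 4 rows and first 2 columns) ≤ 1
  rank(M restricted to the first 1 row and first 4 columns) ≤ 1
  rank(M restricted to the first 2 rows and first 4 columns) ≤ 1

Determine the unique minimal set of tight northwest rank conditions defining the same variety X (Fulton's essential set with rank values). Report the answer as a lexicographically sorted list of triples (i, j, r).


Reconstructing r_w from the 13 given conditions:

  i=1: 0 0 0 1 1
  i=2: 0 0 0 1 2
  i=3: 1 1 1 2 3
  i=4: 1 1 2 3 4
  i=5: 1 2 3 4 5

second differences of R give the permutation w = (4, 5, 1, 3, 2).

Fulton essential set (2 of the 7 Rothe cells):

[(2, 3, 0), (4, 2, 1)]


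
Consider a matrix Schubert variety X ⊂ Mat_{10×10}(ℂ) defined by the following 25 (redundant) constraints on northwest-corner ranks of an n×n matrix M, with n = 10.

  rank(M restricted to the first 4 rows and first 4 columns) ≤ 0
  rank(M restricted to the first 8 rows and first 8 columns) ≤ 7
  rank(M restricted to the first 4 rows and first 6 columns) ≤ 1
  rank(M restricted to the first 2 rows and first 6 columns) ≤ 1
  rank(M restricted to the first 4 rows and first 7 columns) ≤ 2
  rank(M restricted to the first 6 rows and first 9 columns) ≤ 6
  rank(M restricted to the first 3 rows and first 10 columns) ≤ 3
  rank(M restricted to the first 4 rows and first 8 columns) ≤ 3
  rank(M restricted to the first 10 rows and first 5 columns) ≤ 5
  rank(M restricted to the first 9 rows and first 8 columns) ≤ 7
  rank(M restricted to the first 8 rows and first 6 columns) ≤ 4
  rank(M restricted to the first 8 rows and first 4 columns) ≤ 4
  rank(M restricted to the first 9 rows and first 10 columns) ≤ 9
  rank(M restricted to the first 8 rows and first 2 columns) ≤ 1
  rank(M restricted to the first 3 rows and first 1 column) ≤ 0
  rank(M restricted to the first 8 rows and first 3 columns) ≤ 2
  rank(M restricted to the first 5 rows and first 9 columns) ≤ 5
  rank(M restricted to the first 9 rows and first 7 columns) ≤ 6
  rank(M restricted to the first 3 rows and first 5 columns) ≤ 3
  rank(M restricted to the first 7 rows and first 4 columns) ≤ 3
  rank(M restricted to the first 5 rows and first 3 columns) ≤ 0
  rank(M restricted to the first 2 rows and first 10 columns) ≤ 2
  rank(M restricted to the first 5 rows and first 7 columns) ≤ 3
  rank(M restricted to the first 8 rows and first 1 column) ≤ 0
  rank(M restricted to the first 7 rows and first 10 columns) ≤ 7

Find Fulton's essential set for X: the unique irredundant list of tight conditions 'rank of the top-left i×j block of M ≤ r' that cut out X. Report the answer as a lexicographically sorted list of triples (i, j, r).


The tightest implied rank at each (i,j), from the 25 conditions:

  R[1]: 0 0 0 0 1 1 1 1 1 1
  R[2]: 0 0 0 0 1 1 2 2 2 2
  R[3]: 0 0 0 0 1 1 2 3 3 3
  R[4]: 0 0 0 0 1 1 2 3 4 4
  R[5]: 0 0 0 1 2 2 3 4 5 5
  R[6]: 0 1 1 2 3 3 4 5 6 6
  R[7]: 0 1 2 3 4 4 5 6 7 7
  R[8]: 0 1 2 3 4 4 5 6 7 8
  R[9]: 1 2 3 4 5 5 6 7 8 9
  R[10]: 1 2 3 4 5 6 7 8 9 10

the unique w with this rank table is (5, 7, 8, 9, 4, 2, 3, 10, 1, 6).

Fulton essential set (5 of the 26 Rothe cells):

[(4, 4, 0), (4, 6, 1), (5, 3, 0), (8, 1, 0), (8, 6, 4)]


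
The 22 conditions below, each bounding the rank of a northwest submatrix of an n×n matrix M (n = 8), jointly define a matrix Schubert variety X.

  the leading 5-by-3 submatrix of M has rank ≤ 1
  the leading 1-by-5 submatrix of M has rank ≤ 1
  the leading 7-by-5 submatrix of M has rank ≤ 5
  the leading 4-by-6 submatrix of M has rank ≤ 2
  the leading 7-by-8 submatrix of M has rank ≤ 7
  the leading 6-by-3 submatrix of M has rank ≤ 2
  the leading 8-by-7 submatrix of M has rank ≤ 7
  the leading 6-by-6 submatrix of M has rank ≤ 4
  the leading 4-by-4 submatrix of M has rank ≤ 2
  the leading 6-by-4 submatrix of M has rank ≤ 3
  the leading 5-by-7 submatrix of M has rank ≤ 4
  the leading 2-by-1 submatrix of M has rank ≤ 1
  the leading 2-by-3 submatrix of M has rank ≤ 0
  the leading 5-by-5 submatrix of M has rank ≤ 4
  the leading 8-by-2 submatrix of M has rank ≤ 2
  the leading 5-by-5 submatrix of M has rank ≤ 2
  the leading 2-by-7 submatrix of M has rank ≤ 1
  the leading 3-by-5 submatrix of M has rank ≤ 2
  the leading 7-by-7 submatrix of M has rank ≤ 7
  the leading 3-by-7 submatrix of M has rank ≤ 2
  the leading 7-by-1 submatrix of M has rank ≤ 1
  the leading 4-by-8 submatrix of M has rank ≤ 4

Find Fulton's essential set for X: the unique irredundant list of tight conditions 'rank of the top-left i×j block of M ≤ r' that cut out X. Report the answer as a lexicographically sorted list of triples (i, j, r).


Rank table r_w(8×8) implied by the 22 constraints:

  R[1]: 0  0  0  1  1  1  1  1
  R[2]: 0  0  0  1  1  1  1  2
  R[3]: 1  1  1  2  2  2  2  3
  R[4]: 1  1  1  2  2  2  3  4
  R[5]: 1  1  1  2  2  3  4  5
  R[6]: 1  2  2  3  3  4  5  6
  R[7]: 1  2  3  4  4  5  6  7
  R[8]: 1  2  3  4  5  6  7  8

giving w = (4, 8, 1, 7, 6, 2, 3, 5) via Δ²R.

5 SE-corners of the 16-cell Rothe diagram give Ess(w):

[(2, 3, 0), (2, 7, 1), (4, 6, 2), (5, 3, 1), (5, 5, 2)]


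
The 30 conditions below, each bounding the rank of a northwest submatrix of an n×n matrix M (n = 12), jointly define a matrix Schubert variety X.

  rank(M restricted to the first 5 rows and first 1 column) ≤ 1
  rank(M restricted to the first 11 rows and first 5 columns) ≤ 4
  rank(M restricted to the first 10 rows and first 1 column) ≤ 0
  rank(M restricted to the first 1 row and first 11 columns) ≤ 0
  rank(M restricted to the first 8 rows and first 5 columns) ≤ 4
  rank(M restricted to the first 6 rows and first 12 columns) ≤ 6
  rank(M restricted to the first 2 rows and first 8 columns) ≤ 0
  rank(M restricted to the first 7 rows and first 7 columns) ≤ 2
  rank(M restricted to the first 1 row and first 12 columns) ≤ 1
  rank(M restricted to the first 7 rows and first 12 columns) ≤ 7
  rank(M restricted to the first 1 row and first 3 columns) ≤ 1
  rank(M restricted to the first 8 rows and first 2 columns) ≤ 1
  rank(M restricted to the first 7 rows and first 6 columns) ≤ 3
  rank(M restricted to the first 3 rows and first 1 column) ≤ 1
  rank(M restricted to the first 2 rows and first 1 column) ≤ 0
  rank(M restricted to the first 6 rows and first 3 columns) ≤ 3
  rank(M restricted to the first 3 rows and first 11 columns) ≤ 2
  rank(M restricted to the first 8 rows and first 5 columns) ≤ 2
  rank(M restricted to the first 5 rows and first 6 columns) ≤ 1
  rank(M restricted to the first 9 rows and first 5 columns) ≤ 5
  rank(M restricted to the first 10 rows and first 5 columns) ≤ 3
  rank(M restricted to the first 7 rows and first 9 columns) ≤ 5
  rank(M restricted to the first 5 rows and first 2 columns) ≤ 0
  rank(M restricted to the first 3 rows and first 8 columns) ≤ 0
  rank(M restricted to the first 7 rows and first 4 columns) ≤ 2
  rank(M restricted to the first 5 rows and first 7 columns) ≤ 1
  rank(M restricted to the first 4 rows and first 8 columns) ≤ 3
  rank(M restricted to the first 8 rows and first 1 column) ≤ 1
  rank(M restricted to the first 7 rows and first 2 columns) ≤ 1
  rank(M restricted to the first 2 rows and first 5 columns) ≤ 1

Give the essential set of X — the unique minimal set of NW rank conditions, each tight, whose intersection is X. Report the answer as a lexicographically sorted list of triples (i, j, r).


Propagating the 30 rank bounds to every northwest block:

  row 1: 0, 0, 0, 0, 0, 0, 0, 0, 0, 0, 0, 1
  row 2: 0, 0, 0, 0, 0, 0, 0, 0, 1, 1, 1, 2
  row 3: 0, 0, 0, 0, 0, 0, 0, 0, 1, 2, 2, 3
  row 4: 0, 0, 1, 1, 1, 1, 1, 1, 2, 3, 3, 4
  row 5: 0, 0, 1, 1, 1, 1, 1, 2, 3, 4, 4, 5
  row 6: 0, 1, 2, 2, 2, 2, 2, 3, 4, 5, 5, 6
  row 7: 0, 1, 2, 2, 2, 2, 2, 3, 4, 5, 6, 7
  row 8: 0, 1, 2, 2, 2, 3, 3, 4, 5, 6, 7, 8
  row 9: 0, 1, 2, 3, 3, 4, 4, 5, 6, 7, 8, 9
  row 10: 0, 1, 2, 3, 3, 4, 5, 6, 7, 8, 9, 10
  row 11: 1, 2, 3, 4, 4, 5, 6, 7, 8, 9, 10, 11
  row 12: 1, 2, 3, 4, 5, 6, 7, 8, 9, 10, 11, 12

so w = (12, 9, 10, 3, 8, 2, 11, 6, 4, 7, 1, 5).

8 SE-corners of the 47-cell Rothe diagram give Ess(w):

[(1, 11, 0), (3, 8, 0), (5, 2, 0), (5, 7, 1), (7, 7, 2), (8, 5, 2), (10, 1, 0), (10, 5, 3)]
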